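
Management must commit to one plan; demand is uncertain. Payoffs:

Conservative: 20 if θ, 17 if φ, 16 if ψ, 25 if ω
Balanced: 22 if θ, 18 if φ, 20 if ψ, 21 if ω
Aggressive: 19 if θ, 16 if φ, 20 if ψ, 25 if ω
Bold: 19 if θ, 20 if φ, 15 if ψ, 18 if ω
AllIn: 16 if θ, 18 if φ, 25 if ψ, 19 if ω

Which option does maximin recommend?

Balanced

Row minima: Conservative=16, Balanced=18, Aggressive=16, Bold=15, AllIn=16
Best worst-case = 18 → Balanced.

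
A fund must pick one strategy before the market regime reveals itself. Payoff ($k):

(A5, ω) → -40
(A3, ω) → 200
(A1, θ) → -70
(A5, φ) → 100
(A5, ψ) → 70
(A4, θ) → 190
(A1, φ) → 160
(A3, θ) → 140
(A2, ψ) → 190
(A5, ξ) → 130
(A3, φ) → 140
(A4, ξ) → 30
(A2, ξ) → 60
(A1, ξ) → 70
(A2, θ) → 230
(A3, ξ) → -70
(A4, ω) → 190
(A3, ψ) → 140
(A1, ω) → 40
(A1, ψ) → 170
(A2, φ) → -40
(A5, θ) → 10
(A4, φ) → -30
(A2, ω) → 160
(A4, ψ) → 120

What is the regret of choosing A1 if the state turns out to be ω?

160

Best payoff under ω is 200.
Regret = 200 − 40 = 160.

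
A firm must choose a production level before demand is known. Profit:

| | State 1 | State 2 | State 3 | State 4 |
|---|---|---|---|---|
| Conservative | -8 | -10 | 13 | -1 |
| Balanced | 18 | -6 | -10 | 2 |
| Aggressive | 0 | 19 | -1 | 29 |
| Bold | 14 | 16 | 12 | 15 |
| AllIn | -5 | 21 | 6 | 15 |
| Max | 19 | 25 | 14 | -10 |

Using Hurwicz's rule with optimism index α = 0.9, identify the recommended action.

Aggressive

Conservative: 0.9·13 + 0.1·(-10) = 10.7
Balanced: 0.9·18 + 0.1·(-10) = 15.2
Aggressive: 0.9·29 + 0.1·(-1) = 26
Bold: 0.9·16 + 0.1·12 = 15.6
AllIn: 0.9·21 + 0.1·(-5) = 18.4
Max: 0.9·25 + 0.1·(-10) = 21.5
Highest Hurwicz score = 26 → Aggressive.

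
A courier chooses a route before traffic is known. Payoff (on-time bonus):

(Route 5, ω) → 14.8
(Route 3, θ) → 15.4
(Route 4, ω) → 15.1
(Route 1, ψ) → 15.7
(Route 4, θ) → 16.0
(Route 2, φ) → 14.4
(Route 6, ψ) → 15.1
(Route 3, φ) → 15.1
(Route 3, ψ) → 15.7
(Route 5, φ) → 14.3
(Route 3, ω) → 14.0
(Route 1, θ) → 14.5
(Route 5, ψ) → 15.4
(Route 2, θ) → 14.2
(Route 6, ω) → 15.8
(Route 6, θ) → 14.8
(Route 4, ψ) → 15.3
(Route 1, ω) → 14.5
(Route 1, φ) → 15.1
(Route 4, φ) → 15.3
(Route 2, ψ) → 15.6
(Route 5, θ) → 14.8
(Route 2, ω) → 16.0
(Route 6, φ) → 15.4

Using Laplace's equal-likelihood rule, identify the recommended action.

Row averages: Route 1=14.95, Route 2=15.05, Route 3=15.05, Route 4=15.425, Route 5=14.825, Route 6=15.275
Highest average = 15.425 → Route 4.

Route 4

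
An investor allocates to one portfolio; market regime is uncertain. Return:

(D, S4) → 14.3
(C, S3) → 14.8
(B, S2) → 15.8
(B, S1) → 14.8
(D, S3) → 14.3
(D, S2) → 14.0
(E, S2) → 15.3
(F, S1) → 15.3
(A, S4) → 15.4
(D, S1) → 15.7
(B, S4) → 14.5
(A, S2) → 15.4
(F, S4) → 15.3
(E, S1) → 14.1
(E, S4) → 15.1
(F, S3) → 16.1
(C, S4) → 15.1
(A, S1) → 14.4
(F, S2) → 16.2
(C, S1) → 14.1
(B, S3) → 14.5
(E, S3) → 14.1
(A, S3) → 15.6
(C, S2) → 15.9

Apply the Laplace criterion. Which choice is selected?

F

Row averages: A=15.2, B=14.9, C=14.975, D=14.575, E=14.65, F=15.725
Highest average = 15.725 → F.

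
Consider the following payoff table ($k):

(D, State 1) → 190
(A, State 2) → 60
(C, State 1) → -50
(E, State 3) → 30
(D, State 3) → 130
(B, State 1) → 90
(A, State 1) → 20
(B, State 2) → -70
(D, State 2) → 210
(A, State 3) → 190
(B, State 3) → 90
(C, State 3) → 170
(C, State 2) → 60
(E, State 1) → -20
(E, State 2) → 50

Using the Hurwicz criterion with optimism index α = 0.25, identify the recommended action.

A: 0.25·190 + 0.75·20 = 62.5
B: 0.25·90 + 0.75·(-70) = -30
C: 0.25·170 + 0.75·(-50) = 5
D: 0.25·210 + 0.75·130 = 150
E: 0.25·50 + 0.75·(-20) = -2.5
Highest Hurwicz score = 150 → D.

D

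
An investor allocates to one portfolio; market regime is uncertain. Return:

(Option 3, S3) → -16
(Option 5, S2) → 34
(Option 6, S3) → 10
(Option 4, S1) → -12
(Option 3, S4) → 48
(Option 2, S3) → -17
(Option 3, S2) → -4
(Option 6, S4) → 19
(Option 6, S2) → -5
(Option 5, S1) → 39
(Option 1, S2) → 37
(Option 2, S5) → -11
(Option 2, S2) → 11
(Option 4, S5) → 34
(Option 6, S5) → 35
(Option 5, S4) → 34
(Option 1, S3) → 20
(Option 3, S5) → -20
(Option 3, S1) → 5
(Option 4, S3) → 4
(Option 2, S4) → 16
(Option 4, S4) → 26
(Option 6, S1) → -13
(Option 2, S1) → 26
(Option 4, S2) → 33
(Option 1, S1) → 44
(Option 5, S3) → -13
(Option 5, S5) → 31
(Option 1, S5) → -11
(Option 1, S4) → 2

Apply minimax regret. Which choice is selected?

Option 5

Column bests: S1=44, S2=37, S3=20, S4=48, S5=35.
Option 1 regrets: 0, 0, 0, 46, 46 → max 46
Option 2 regrets: 18, 26, 37, 32, 46 → max 46
Option 3 regrets: 39, 41, 36, 0, 55 → max 55
Option 4 regrets: 56, 4, 16, 22, 1 → max 56
Option 5 regrets: 5, 3, 33, 14, 4 → max 33
Option 6 regrets: 57, 42, 10, 29, 0 → max 57
Smallest max regret = 33 → Option 5.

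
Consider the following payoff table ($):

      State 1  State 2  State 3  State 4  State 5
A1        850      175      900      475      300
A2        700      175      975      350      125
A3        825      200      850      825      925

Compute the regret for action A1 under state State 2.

Best payoff under State 2 is 200.
Regret = 200 − 175 = 25.

25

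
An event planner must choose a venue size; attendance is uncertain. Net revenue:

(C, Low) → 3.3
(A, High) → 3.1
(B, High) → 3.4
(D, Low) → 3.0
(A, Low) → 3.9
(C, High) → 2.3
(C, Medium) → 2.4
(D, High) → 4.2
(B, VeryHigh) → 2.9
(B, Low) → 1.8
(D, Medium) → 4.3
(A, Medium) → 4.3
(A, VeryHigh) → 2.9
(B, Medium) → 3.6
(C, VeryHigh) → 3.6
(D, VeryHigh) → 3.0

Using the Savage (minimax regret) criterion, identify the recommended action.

D

Column bests: Low=3.9, Medium=4.3, High=4.2, VeryHigh=3.6.
A regrets: 0.0, 0.0, 1.1, 0.7 → max 1.1
B regrets: 2.1, 0.7, 0.8, 0.7 → max 2.1
C regrets: 0.6, 1.9, 1.9, 0.0 → max 1.9
D regrets: 0.9, 0.0, 0.0, 0.6 → max 0.9
Smallest max regret = 0.9 → D.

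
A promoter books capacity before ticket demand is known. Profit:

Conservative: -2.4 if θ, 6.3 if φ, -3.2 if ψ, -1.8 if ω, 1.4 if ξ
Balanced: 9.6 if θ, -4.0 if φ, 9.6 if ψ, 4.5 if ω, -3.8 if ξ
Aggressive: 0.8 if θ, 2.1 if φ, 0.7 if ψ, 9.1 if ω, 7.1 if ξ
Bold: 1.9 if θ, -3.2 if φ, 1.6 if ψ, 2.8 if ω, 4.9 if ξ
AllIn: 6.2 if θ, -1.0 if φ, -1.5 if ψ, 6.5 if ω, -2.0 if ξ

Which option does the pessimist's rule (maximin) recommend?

Aggressive

Row minima: Conservative=-3.2, Balanced=-4.0, Aggressive=0.7, Bold=-3.2, AllIn=-2.0
Best worst-case = 0.7 → Aggressive.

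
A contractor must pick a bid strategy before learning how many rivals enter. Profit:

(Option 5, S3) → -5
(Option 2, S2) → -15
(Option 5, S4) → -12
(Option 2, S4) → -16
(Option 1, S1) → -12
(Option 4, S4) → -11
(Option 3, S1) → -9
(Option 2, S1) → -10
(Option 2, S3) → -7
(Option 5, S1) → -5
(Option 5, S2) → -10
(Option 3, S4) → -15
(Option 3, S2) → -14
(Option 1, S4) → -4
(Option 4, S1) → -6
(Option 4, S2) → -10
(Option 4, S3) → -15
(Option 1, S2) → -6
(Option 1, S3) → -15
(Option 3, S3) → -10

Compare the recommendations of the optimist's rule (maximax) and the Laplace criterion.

maximax → Option 1; laplace → Option 5 (disagree)

Row maxima: Option 1=-4, Option 2=-7, Option 3=-9, Option 4=-6, Option 5=-5
Best best-case = -4 → Option 1.
Row averages: Option 1=-9.25, Option 2=-12, Option 3=-12, Option 4=-10.5, Option 5=-8
Highest average = -8 → Option 5.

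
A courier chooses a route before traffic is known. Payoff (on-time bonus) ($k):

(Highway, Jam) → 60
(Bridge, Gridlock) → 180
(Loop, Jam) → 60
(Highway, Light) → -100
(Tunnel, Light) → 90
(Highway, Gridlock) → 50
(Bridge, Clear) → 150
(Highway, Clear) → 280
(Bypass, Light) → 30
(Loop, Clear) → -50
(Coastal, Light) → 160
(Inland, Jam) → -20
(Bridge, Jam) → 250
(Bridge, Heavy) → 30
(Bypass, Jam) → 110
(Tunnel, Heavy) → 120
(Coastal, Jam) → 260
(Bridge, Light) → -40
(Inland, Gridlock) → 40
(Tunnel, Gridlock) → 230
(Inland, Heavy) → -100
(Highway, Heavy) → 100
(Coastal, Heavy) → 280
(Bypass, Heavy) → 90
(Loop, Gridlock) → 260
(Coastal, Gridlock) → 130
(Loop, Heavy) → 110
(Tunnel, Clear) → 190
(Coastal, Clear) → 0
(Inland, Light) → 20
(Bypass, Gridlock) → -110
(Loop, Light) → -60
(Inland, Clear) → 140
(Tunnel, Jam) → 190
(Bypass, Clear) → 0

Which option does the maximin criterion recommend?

Row minima: Bridge=-40, Loop=-60, Highway=-100, Tunnel=90, Coastal=0, Bypass=-110, Inland=-100
Best worst-case = 90 → Tunnel.

Tunnel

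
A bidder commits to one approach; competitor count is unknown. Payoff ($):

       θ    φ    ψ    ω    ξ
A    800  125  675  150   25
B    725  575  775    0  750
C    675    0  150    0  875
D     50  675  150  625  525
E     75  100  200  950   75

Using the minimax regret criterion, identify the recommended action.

Column bests: θ=800, φ=675, ψ=775, ω=950, ξ=875.
A regrets: 0, 550, 100, 800, 850 → max 850
B regrets: 75, 100, 0, 950, 125 → max 950
C regrets: 125, 675, 625, 950, 0 → max 950
D regrets: 750, 0, 625, 325, 350 → max 750
E regrets: 725, 575, 575, 0, 800 → max 800
Smallest max regret = 750 → D.

D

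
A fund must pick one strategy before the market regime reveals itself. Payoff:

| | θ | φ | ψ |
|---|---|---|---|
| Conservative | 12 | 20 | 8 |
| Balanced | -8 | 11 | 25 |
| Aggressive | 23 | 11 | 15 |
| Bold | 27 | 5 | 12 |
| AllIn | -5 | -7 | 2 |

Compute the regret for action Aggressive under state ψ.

10

Best payoff under ψ is 25.
Regret = 25 − 15 = 10.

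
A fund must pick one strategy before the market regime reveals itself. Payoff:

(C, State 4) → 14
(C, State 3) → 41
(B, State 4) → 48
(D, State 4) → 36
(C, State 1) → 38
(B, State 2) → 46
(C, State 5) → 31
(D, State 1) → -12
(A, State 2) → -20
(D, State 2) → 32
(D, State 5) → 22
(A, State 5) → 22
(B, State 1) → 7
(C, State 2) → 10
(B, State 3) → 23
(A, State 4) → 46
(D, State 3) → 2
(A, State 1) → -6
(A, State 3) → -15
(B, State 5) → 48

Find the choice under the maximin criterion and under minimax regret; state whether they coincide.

Row minima: A=-20, B=7, C=10, D=-12
Best worst-case = 10 → C.
Column bests: State 1=38, State 2=46, State 3=41, State 4=48, State 5=48.
A regrets: 44, 66, 56, 2, 26 → max 66
B regrets: 31, 0, 18, 0, 0 → max 31
C regrets: 0, 36, 0, 34, 17 → max 36
D regrets: 50, 14, 39, 12, 26 → max 50
Smallest max regret = 31 → B.

maximin → C; minimax regret → B (disagree)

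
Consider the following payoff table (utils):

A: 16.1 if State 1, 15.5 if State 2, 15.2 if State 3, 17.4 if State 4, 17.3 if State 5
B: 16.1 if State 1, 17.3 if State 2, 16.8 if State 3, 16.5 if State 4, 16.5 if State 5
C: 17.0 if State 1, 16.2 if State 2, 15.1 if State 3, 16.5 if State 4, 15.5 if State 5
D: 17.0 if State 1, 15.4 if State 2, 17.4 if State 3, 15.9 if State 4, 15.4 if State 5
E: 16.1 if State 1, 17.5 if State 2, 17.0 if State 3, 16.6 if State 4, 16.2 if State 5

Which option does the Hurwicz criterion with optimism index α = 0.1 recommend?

E

A: 0.1·17.4 + 0.9·15.2 = 15.42
B: 0.1·17.3 + 0.9·16.1 = 16.22
C: 0.1·17.0 + 0.9·15.1 = 15.29
D: 0.1·17.4 + 0.9·15.4 = 15.6
E: 0.1·17.5 + 0.9·16.1 = 16.24
Highest Hurwicz score = 16.24 → E.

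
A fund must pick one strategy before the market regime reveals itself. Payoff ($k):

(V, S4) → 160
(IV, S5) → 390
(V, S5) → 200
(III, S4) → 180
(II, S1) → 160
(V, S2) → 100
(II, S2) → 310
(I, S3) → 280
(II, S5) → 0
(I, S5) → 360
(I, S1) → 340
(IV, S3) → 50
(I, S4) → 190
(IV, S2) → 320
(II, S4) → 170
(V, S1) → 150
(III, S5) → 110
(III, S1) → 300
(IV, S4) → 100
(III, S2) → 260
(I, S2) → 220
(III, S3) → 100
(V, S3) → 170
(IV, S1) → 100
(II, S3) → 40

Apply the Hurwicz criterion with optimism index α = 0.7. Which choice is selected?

I

I: 0.7·360 + 0.3·190 = 309
II: 0.7·310 + 0.3·0 = 217
III: 0.7·300 + 0.3·100 = 240
IV: 0.7·390 + 0.3·50 = 288
V: 0.7·200 + 0.3·100 = 170
Highest Hurwicz score = 309 → I.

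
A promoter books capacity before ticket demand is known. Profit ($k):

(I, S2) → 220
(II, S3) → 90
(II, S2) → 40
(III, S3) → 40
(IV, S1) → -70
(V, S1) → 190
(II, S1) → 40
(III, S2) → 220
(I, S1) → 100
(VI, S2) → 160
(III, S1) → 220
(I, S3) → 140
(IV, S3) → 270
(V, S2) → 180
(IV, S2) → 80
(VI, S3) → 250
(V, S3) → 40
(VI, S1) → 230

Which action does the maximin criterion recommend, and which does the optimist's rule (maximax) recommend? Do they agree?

Row minima: I=100, II=40, III=40, IV=-70, V=40, VI=160
Best worst-case = 160 → VI.
Row maxima: I=220, II=90, III=220, IV=270, V=190, VI=250
Best best-case = 270 → IV.

maximin → VI; maximax → IV (disagree)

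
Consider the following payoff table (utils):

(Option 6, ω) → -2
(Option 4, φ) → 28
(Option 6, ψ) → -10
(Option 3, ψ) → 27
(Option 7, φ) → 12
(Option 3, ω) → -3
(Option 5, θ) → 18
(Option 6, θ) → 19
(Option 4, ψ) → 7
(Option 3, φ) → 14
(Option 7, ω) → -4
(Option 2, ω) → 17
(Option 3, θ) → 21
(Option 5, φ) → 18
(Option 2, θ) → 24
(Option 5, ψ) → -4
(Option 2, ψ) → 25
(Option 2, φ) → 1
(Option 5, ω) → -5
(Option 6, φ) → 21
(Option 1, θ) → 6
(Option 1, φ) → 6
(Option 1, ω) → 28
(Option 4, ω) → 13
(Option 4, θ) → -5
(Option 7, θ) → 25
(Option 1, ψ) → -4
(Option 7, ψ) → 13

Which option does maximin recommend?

Option 2

Row minima: Option 1=-4, Option 2=1, Option 3=-3, Option 4=-5, Option 5=-5, Option 6=-10, Option 7=-4
Best worst-case = 1 → Option 2.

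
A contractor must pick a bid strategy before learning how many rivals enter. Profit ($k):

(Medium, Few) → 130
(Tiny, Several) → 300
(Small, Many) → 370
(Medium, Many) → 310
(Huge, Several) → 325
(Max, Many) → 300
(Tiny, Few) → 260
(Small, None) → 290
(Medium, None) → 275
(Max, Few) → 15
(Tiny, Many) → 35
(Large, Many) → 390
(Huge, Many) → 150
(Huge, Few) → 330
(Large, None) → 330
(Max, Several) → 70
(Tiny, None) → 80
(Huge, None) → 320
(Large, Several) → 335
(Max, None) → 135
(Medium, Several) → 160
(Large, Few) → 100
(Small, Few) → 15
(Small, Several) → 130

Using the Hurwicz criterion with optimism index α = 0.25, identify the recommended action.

Tiny: 0.25·300 + 0.75·35 = 101.25
Small: 0.25·370 + 0.75·15 = 103.75
Medium: 0.25·310 + 0.75·130 = 175
Large: 0.25·390 + 0.75·100 = 172.5
Huge: 0.25·330 + 0.75·150 = 195
Max: 0.25·300 + 0.75·15 = 86.25
Highest Hurwicz score = 195 → Huge.

Huge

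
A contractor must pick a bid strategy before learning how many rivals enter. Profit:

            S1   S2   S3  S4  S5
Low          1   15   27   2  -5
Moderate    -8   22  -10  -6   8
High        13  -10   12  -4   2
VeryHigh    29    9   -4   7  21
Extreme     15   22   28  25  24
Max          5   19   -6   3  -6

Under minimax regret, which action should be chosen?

Column bests: S1=29, S2=22, S3=28, S4=25, S5=24.
Low regrets: 28, 7, 1, 23, 29 → max 29
Moderate regrets: 37, 0, 38, 31, 16 → max 38
High regrets: 16, 32, 16, 29, 22 → max 32
VeryHigh regrets: 0, 13, 32, 18, 3 → max 32
Extreme regrets: 14, 0, 0, 0, 0 → max 14
Max regrets: 24, 3, 34, 22, 30 → max 34
Smallest max regret = 14 → Extreme.

Extreme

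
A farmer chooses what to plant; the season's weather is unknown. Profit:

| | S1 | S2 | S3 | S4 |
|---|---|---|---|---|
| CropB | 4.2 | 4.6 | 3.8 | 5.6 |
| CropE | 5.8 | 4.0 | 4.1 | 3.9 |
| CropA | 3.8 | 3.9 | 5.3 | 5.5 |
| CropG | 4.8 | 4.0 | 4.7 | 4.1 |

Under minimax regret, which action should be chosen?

CropG

Column bests: S1=5.8, S2=4.6, S3=5.3, S4=5.6.
CropB regrets: 1.6, 0.0, 1.5, 0.0 → max 1.6
CropE regrets: 0.0, 0.6, 1.2, 1.7 → max 1.7
CropA regrets: 2.0, 0.7, 0.0, 0.1 → max 2.0
CropG regrets: 1.0, 0.6, 0.6, 1.5 → max 1.5
Smallest max regret = 1.5 → CropG.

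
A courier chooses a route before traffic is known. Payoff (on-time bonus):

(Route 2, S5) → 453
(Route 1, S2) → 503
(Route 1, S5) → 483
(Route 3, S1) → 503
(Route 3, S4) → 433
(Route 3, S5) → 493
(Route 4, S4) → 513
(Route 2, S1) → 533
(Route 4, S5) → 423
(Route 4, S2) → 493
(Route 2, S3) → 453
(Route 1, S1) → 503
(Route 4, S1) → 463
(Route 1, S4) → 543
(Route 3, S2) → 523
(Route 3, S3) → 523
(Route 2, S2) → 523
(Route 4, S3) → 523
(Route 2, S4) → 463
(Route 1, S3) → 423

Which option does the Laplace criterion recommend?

Route 3

Row averages: Route 1=491, Route 2=485, Route 3=495, Route 4=483
Highest average = 495 → Route 3.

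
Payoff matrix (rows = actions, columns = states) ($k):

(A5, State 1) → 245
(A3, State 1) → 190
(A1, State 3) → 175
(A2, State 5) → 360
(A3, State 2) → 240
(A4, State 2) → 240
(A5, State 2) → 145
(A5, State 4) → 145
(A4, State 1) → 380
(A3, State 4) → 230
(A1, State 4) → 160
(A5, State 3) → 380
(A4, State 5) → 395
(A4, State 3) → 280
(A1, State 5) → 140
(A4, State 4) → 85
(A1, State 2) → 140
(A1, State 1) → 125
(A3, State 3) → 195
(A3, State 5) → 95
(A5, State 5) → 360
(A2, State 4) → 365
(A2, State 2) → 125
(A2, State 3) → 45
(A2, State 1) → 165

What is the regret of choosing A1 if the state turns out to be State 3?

205

Best payoff under State 3 is 380.
Regret = 380 − 175 = 205.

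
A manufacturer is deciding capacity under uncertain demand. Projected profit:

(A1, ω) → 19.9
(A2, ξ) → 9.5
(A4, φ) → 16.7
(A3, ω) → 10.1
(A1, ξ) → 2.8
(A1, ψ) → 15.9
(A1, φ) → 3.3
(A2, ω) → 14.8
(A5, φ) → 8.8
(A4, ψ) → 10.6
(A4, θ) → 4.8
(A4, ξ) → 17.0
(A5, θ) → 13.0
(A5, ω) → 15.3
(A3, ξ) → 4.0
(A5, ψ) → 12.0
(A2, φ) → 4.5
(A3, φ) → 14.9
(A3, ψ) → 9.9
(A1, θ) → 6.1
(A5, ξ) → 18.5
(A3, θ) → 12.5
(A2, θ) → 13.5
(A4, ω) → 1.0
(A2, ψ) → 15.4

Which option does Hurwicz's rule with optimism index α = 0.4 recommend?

A5

A1: 0.4·19.9 + 0.6·2.8 = 9.64
A2: 0.4·15.4 + 0.6·4.5 = 8.86
A3: 0.4·14.9 + 0.6·4.0 = 8.36
A4: 0.4·17.0 + 0.6·1.0 = 7.4
A5: 0.4·18.5 + 0.6·8.8 = 12.68
Highest Hurwicz score = 12.68 → A5.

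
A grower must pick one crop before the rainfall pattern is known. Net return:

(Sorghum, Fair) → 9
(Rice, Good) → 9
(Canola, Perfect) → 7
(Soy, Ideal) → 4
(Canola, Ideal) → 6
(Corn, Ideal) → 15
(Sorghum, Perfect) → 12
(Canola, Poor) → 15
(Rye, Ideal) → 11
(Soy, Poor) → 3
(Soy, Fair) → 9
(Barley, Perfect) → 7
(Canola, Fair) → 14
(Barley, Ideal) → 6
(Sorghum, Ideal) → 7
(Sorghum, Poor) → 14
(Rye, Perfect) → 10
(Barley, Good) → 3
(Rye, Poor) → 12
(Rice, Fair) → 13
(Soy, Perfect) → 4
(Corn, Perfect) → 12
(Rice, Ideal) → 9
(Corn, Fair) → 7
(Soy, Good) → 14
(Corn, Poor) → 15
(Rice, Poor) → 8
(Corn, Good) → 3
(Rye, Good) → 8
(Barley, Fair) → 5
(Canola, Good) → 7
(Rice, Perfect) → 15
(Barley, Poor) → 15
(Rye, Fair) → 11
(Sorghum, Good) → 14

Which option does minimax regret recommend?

Column bests: Poor=15, Fair=14, Good=14, Ideal=15, Perfect=15.
Sorghum regrets: 1, 5, 0, 8, 3 → max 8
Rye regrets: 3, 3, 6, 4, 5 → max 6
Soy regrets: 12, 5, 0, 11, 11 → max 12
Rice regrets: 7, 1, 5, 6, 0 → max 7
Canola regrets: 0, 0, 7, 9, 8 → max 9
Barley regrets: 0, 9, 11, 9, 8 → max 11
Corn regrets: 0, 7, 11, 0, 3 → max 11
Smallest max regret = 6 → Rye.

Rye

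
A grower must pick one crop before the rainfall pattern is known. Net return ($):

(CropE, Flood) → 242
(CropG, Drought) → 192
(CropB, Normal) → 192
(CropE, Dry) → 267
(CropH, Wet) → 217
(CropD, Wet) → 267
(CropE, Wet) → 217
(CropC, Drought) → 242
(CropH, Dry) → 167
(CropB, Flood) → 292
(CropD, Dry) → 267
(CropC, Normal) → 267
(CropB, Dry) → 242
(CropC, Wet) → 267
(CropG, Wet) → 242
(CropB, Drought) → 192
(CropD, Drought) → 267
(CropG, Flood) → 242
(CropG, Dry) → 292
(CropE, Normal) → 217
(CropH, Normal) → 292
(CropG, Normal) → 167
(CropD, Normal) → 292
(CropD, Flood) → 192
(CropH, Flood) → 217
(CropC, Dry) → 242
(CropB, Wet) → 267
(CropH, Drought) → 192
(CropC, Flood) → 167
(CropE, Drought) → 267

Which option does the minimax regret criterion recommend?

Column bests: Drought=267, Dry=292, Normal=292, Wet=267, Flood=292.
CropB regrets: 75, 50, 100, 0, 0 → max 100
CropE regrets: 0, 25, 75, 50, 50 → max 75
CropD regrets: 0, 25, 0, 0, 100 → max 100
CropC regrets: 25, 50, 25, 0, 125 → max 125
CropG regrets: 75, 0, 125, 25, 50 → max 125
CropH regrets: 75, 125, 0, 50, 75 → max 125
Smallest max regret = 75 → CropE.

CropE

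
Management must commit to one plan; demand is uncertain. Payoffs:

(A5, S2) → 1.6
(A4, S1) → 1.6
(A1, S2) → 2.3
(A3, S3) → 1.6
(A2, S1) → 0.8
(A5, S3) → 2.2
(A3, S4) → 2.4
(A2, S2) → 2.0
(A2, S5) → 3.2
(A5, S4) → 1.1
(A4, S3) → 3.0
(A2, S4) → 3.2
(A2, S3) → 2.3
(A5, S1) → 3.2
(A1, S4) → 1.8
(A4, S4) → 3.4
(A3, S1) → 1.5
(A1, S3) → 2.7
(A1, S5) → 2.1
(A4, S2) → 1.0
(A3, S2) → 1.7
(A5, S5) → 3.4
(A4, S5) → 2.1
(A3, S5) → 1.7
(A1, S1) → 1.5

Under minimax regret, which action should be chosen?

Column bests: S1=3.2, S2=2.3, S3=3.0, S4=3.4, S5=3.4.
A1 regrets: 1.7, 0.0, 0.3, 1.6, 1.3 → max 1.7
A2 regrets: 2.4, 0.3, 0.7, 0.2, 0.2 → max 2.4
A3 regrets: 1.7, 0.6, 1.4, 1.0, 1.7 → max 1.7
A4 regrets: 1.6, 1.3, 0.0, 0.0, 1.3 → max 1.6
A5 regrets: 0.0, 0.7, 0.8, 2.3, 0.0 → max 2.3
Smallest max regret = 1.6 → A4.

A4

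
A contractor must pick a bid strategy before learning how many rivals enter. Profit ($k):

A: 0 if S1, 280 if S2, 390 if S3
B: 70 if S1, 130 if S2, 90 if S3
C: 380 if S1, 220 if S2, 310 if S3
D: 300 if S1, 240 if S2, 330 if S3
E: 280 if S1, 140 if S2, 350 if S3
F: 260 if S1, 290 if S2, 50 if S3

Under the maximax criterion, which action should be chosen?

A

Row maxima: A=390, B=130, C=380, D=330, E=350, F=290
Best best-case = 390 → A.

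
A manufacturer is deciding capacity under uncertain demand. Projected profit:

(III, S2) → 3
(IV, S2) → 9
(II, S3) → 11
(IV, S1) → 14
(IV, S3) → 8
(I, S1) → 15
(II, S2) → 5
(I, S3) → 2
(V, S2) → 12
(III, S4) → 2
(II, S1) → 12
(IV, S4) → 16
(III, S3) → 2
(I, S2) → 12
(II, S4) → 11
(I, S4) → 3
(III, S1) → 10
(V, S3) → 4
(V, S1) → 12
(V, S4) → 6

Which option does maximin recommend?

Row minima: I=2, II=5, III=2, IV=8, V=4
Best worst-case = 8 → IV.

IV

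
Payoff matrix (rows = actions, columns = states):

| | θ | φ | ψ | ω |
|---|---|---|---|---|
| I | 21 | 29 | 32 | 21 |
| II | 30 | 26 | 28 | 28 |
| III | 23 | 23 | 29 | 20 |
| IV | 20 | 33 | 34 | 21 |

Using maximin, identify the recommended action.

Row minima: I=21, II=26, III=20, IV=20
Best worst-case = 26 → II.

II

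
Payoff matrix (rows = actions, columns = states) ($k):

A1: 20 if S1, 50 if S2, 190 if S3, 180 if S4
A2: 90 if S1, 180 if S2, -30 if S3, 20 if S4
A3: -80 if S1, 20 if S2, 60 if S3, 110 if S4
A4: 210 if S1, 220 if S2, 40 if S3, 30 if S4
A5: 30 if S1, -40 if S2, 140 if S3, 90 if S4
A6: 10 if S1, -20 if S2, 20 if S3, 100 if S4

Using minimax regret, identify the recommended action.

A4

Column bests: S1=210, S2=220, S3=190, S4=180.
A1 regrets: 190, 170, 0, 0 → max 190
A2 regrets: 120, 40, 220, 160 → max 220
A3 regrets: 290, 200, 130, 70 → max 290
A4 regrets: 0, 0, 150, 150 → max 150
A5 regrets: 180, 260, 50, 90 → max 260
A6 regrets: 200, 240, 170, 80 → max 240
Smallest max regret = 150 → A4.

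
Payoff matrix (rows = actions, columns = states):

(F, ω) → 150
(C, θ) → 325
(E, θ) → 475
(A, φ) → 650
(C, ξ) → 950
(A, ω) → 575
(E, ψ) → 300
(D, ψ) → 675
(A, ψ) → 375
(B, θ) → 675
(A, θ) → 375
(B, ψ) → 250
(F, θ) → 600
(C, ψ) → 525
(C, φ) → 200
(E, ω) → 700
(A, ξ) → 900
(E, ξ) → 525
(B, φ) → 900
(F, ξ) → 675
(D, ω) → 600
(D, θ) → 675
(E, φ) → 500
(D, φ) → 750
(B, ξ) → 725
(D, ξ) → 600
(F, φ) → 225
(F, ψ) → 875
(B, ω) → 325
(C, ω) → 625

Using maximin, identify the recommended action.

D

Row minima: A=375, B=250, C=200, D=600, E=300, F=150
Best worst-case = 600 → D.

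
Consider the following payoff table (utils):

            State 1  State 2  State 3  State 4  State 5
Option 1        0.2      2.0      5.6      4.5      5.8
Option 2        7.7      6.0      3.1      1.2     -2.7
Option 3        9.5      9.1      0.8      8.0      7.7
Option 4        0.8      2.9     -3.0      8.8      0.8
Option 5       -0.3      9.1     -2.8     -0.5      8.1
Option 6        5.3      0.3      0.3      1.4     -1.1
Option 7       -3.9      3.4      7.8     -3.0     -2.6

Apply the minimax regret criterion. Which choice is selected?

Column bests: State 1=9.5, State 2=9.1, State 3=7.8, State 4=8.8, State 5=8.1.
Option 1 regrets: 9.3, 7.1, 2.2, 4.3, 2.3 → max 9.3
Option 2 regrets: 1.8, 3.1, 4.7, 7.6, 10.8 → max 10.8
Option 3 regrets: 0.0, 0.0, 7.0, 0.8, 0.4 → max 7.0
Option 4 regrets: 8.7, 6.2, 10.8, 0.0, 7.3 → max 10.8
Option 5 regrets: 9.8, 0.0, 10.6, 9.3, 0.0 → max 10.6
Option 6 regrets: 4.2, 8.8, 7.5, 7.4, 9.2 → max 9.2
Option 7 regrets: 13.4, 5.7, 0.0, 11.8, 10.7 → max 13.4
Smallest max regret = 7.0 → Option 3.

Option 3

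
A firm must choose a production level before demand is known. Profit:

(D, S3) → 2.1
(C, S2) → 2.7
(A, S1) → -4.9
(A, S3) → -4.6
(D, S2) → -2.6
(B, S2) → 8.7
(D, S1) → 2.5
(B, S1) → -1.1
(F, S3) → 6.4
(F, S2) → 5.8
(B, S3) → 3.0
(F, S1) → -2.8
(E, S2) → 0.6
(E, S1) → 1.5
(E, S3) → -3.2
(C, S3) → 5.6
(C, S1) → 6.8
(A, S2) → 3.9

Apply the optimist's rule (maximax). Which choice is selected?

B

Row maxima: A=3.9, B=8.7, C=6.8, D=2.5, E=1.5, F=6.4
Best best-case = 8.7 → B.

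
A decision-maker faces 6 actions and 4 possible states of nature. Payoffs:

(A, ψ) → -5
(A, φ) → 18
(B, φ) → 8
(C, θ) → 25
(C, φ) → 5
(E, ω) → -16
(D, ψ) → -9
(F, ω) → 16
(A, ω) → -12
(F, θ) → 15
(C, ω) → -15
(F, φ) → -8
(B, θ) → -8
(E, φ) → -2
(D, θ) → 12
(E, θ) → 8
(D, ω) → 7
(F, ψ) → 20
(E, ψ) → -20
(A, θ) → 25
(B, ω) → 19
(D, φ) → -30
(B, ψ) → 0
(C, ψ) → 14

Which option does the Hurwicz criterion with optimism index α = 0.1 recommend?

A: 0.1·25 + 0.9·(-12) = -8.3
B: 0.1·19 + 0.9·(-8) = -5.3
C: 0.1·25 + 0.9·(-15) = -11
D: 0.1·12 + 0.9·(-30) = -25.8
E: 0.1·8 + 0.9·(-20) = -17.2
F: 0.1·20 + 0.9·(-8) = -5.2
Highest Hurwicz score = -5.2 → F.

F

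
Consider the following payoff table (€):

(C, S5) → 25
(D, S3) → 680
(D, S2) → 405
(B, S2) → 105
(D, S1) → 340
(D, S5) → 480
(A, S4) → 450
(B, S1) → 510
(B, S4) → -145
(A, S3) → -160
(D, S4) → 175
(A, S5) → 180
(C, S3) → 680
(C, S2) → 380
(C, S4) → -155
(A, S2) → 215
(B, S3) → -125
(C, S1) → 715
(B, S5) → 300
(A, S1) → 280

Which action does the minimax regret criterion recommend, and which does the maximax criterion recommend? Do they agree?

minimax regret → D; maximax → C (disagree)

Column bests: S1=715, S2=405, S3=680, S4=450, S5=480.
A regrets: 435, 190, 840, 0, 300 → max 840
B regrets: 205, 300, 805, 595, 180 → max 805
C regrets: 0, 25, 0, 605, 455 → max 605
D regrets: 375, 0, 0, 275, 0 → max 375
Smallest max regret = 375 → D.
Row maxima: A=450, B=510, C=715, D=680
Best best-case = 715 → C.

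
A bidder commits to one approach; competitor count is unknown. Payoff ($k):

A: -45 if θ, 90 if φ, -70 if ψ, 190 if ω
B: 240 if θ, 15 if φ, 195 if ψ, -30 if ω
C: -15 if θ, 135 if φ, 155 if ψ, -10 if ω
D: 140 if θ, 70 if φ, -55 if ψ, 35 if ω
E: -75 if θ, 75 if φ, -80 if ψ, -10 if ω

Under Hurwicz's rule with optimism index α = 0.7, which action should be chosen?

B

A: 0.7·190 + 0.3·(-70) = 112
B: 0.7·240 + 0.3·(-30) = 159
C: 0.7·155 + 0.3·(-15) = 104
D: 0.7·140 + 0.3·(-55) = 81.5
E: 0.7·75 + 0.3·(-80) = 28.5
Highest Hurwicz score = 159 → B.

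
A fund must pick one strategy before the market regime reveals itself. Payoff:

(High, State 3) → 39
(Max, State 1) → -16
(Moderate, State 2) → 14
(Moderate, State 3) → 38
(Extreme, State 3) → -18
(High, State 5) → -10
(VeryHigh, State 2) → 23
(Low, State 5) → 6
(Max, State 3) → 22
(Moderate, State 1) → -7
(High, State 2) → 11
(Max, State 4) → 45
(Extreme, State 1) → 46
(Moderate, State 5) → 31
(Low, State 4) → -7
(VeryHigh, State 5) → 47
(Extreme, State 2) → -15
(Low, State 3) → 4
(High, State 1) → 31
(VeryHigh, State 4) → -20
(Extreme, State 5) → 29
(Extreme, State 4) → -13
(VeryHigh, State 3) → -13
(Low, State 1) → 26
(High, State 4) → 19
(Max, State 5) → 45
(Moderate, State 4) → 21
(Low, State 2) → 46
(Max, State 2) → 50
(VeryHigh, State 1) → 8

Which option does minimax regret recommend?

Column bests: State 1=46, State 2=50, State 3=39, State 4=45, State 5=47.
Low regrets: 20, 4, 35, 52, 41 → max 52
Moderate regrets: 53, 36, 1, 24, 16 → max 53
High regrets: 15, 39, 0, 26, 57 → max 57
VeryHigh regrets: 38, 27, 52, 65, 0 → max 65
Extreme regrets: 0, 65, 57, 58, 18 → max 65
Max regrets: 62, 0, 17, 0, 2 → max 62
Smallest max regret = 52 → Low.

Low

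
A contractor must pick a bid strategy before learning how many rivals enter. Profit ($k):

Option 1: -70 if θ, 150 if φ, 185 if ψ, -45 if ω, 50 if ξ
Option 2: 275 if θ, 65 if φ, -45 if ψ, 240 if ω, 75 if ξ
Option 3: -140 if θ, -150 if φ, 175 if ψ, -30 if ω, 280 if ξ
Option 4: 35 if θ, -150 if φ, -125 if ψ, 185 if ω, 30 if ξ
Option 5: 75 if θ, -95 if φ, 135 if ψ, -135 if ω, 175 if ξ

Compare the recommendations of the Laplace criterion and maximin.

Row averages: Option 1=54, Option 2=122, Option 3=27, Option 4=-5, Option 5=31
Highest average = 122 → Option 2.
Row minima: Option 1=-70, Option 2=-45, Option 3=-150, Option 4=-150, Option 5=-135
Best worst-case = -45 → Option 2.

laplace → Option 2; maximin → Option 2 (agree)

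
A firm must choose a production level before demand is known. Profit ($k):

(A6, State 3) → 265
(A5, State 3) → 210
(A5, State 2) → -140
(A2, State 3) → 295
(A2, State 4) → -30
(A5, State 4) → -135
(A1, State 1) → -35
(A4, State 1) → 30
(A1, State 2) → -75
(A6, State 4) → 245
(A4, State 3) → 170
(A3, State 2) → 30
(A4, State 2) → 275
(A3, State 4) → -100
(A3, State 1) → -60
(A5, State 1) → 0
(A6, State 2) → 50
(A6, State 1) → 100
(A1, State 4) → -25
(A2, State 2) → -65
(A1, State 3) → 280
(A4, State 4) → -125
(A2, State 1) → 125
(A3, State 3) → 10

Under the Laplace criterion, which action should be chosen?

A6

Row averages: A1=36.25, A2=81.25, A3=-30, A4=87.5, A5=-16.25, A6=165
Highest average = 165 → A6.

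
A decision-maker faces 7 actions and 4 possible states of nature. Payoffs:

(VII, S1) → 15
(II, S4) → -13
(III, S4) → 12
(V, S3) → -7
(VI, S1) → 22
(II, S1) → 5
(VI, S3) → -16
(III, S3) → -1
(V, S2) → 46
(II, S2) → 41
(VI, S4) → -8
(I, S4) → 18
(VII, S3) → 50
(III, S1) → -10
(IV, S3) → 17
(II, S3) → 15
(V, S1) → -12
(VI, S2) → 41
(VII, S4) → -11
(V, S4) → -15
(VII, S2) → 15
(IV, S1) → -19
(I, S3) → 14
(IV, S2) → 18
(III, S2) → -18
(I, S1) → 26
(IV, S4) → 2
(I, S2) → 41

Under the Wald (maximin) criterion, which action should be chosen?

Row minima: I=14, II=-13, III=-18, IV=-19, V=-15, VI=-16, VII=-11
Best worst-case = 14 → I.

I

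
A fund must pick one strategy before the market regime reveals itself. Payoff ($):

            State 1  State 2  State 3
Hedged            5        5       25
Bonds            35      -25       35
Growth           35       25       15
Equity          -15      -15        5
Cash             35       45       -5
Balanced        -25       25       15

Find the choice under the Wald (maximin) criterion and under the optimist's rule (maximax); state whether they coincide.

Row minima: Hedged=5, Bonds=-25, Growth=15, Equity=-15, Cash=-5, Balanced=-25
Best worst-case = 15 → Growth.
Row maxima: Hedged=25, Bonds=35, Growth=35, Equity=5, Cash=45, Balanced=25
Best best-case = 45 → Cash.

maximin → Growth; maximax → Cash (disagree)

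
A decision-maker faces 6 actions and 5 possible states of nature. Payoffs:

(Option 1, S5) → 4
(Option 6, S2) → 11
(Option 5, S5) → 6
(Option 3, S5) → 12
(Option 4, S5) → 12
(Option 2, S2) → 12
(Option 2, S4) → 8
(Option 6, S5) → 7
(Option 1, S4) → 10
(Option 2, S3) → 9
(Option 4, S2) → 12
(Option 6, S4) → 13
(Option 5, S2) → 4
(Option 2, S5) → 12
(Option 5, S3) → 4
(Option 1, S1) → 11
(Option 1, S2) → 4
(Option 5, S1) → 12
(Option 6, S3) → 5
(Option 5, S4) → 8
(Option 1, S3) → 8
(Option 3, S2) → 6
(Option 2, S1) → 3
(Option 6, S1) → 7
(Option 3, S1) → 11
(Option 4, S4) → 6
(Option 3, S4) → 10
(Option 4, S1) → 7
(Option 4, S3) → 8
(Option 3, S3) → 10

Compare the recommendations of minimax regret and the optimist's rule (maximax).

minimax regret → Option 6; maximax → Option 6 (agree)

Column bests: S1=12, S2=12, S3=10, S4=13, S5=12.
Option 1 regrets: 1, 8, 2, 3, 8 → max 8
Option 2 regrets: 9, 0, 1, 5, 0 → max 9
Option 3 regrets: 1, 6, 0, 3, 0 → max 6
Option 4 regrets: 5, 0, 2, 7, 0 → max 7
Option 5 regrets: 0, 8, 6, 5, 6 → max 8
Option 6 regrets: 5, 1, 5, 0, 5 → max 5
Smallest max regret = 5 → Option 6.
Row maxima: Option 1=11, Option 2=12, Option 3=12, Option 4=12, Option 5=12, Option 6=13
Best best-case = 13 → Option 6.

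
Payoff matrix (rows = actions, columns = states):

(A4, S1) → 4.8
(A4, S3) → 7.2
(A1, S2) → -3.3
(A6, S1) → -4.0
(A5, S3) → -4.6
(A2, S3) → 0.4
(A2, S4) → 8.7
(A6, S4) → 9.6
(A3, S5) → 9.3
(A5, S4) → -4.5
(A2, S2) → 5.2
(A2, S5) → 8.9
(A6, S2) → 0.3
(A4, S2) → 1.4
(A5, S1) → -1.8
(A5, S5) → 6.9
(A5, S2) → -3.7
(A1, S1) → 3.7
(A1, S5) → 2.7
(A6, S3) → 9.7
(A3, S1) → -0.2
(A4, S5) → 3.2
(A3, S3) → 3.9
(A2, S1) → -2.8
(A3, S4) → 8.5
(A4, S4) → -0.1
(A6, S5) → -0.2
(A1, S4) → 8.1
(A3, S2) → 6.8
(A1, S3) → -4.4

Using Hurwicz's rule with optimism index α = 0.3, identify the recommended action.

A1: 0.3·8.1 + 0.7·(-4.4) = -0.65
A2: 0.3·8.9 + 0.7·(-2.8) = 0.71
A3: 0.3·9.3 + 0.7·(-0.2) = 2.65
A4: 0.3·7.2 + 0.7·(-0.1) = 2.09
A5: 0.3·6.9 + 0.7·(-4.6) = -1.15
A6: 0.3·9.7 + 0.7·(-4.0) = 0.11
Highest Hurwicz score = 2.65 → A3.

A3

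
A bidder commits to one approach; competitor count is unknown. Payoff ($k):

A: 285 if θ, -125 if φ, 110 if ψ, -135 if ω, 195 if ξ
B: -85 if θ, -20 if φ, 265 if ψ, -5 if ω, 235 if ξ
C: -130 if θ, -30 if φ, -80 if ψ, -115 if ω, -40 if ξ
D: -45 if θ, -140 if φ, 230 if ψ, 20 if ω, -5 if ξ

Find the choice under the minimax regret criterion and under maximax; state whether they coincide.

Column bests: θ=285, φ=-20, ψ=265, ω=20, ξ=235.
A regrets: 0, 105, 155, 155, 40 → max 155
B regrets: 370, 0, 0, 25, 0 → max 370
C regrets: 415, 10, 345, 135, 275 → max 415
D regrets: 330, 120, 35, 0, 240 → max 330
Smallest max regret = 155 → A.
Row maxima: A=285, B=265, C=-30, D=230
Best best-case = 285 → A.

minimax regret → A; maximax → A (agree)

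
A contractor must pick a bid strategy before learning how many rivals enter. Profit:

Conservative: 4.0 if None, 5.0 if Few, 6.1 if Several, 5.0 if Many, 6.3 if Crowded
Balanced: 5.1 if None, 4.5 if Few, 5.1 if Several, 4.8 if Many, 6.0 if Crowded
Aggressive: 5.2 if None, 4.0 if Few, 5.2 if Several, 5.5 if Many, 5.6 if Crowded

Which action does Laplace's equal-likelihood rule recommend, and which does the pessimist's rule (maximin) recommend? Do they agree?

laplace → Conservative; maximin → Balanced (disagree)

Row averages: Conservative=5.28, Balanced=5.1, Aggressive=5.1
Highest average = 5.28 → Conservative.
Row minima: Conservative=4.0, Balanced=4.5, Aggressive=4.0
Best worst-case = 4.5 → Balanced.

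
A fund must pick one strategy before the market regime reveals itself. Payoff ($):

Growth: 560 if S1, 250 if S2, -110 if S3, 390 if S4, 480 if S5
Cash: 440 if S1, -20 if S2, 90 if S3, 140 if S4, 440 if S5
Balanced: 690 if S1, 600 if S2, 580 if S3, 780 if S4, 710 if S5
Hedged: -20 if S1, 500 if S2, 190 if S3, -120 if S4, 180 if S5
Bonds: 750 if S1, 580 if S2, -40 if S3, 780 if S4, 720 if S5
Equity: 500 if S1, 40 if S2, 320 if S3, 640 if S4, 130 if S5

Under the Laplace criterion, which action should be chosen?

Row averages: Growth=314, Cash=218, Balanced=672, Hedged=146, Bonds=558, Equity=326
Highest average = 672 → Balanced.

Balanced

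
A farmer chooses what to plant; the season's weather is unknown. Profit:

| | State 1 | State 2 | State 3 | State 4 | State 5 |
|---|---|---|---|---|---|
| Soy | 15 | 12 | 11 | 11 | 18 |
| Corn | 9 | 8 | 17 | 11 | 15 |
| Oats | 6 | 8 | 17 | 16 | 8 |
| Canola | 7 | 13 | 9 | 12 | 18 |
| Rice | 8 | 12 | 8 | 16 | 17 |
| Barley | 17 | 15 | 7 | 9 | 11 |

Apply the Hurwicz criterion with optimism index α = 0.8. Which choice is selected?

Soy: 0.8·18 + 0.2·11 = 16.6
Corn: 0.8·17 + 0.2·8 = 15.2
Oats: 0.8·17 + 0.2·6 = 14.8
Canola: 0.8·18 + 0.2·7 = 15.8
Rice: 0.8·17 + 0.2·8 = 15.2
Barley: 0.8·17 + 0.2·7 = 15
Highest Hurwicz score = 16.6 → Soy.

Soy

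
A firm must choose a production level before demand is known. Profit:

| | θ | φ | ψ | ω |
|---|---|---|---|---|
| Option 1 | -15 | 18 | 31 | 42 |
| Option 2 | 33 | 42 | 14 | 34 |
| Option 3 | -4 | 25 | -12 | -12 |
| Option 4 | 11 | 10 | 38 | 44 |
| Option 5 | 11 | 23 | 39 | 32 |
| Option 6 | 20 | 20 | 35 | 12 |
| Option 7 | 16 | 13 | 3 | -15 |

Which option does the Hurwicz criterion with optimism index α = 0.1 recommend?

Option 1: 0.1·42 + 0.9·(-15) = -9.3
Option 2: 0.1·42 + 0.9·14 = 16.8
Option 3: 0.1·25 + 0.9·(-12) = -8.3
Option 4: 0.1·44 + 0.9·10 = 13.4
Option 5: 0.1·39 + 0.9·11 = 13.8
Option 6: 0.1·35 + 0.9·12 = 14.3
Option 7: 0.1·16 + 0.9·(-15) = -11.9
Highest Hurwicz score = 16.8 → Option 2.

Option 2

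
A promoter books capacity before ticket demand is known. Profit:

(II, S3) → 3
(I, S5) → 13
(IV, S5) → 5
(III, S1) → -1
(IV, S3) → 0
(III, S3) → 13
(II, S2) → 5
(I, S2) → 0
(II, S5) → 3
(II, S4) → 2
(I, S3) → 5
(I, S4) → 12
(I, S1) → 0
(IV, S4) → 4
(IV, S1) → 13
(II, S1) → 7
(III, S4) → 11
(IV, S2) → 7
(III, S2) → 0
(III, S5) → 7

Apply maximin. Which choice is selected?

II

Row minima: I=0, II=2, III=-1, IV=0
Best worst-case = 2 → II.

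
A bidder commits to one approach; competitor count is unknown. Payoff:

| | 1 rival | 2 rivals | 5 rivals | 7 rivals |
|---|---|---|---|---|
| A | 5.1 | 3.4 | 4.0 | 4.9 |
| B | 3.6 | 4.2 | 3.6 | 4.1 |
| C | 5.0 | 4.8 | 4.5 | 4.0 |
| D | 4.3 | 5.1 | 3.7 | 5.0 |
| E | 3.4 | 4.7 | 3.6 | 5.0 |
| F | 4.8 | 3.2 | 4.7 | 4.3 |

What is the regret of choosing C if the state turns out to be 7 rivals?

Best payoff under 7 rivals is 5.0.
Regret = 5.0 − 4.0 = 1.0.

1.0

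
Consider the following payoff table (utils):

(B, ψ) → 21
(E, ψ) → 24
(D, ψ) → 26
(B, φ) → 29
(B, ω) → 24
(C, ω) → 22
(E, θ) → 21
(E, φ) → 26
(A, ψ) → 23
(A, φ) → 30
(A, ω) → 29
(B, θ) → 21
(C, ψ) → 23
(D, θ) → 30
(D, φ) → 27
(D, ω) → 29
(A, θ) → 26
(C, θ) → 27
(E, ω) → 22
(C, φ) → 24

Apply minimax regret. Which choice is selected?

D

Column bests: θ=30, φ=30, ψ=26, ω=29.
A regrets: 4, 0, 3, 0 → max 4
B regrets: 9, 1, 5, 5 → max 9
C regrets: 3, 6, 3, 7 → max 7
D regrets: 0, 3, 0, 0 → max 3
E regrets: 9, 4, 2, 7 → max 9
Smallest max regret = 3 → D.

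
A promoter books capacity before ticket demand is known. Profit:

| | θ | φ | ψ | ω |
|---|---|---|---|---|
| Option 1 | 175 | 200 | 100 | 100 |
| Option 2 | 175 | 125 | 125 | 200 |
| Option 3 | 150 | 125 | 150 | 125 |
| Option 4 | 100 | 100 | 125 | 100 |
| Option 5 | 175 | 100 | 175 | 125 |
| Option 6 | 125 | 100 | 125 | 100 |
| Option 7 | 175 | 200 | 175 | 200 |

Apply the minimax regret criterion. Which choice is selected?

Option 7

Column bests: θ=175, φ=200, ψ=175, ω=200.
Option 1 regrets: 0, 0, 75, 100 → max 100
Option 2 regrets: 0, 75, 50, 0 → max 75
Option 3 regrets: 25, 75, 25, 75 → max 75
Option 4 regrets: 75, 100, 50, 100 → max 100
Option 5 regrets: 0, 100, 0, 75 → max 100
Option 6 regrets: 50, 100, 50, 100 → max 100
Option 7 regrets: 0, 0, 0, 0 → max 0
Smallest max regret = 0 → Option 7.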